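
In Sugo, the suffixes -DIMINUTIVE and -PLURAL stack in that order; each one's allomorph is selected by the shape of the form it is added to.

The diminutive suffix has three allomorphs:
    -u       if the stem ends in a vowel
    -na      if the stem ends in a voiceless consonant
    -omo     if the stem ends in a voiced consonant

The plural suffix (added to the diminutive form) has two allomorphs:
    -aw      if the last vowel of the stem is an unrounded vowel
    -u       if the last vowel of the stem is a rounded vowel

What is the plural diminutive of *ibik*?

ibiknaaw

Since the final sound of *ibik* is /k/ (a voiceless consonant), it takes -na, giving *ibikna*.
The diminutive form *ibikna*: last vowel = /a/, an unrounded vowel → -aw → *ibiknaaw*.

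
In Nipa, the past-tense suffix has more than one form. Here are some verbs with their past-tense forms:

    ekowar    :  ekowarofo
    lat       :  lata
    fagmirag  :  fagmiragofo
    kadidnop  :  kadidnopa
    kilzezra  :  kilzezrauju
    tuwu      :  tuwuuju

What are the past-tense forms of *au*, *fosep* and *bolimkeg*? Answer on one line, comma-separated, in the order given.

auuju, fosepa, bolimkegofo

The suffix is conditioned by the final sound: -a when the stem ends in a voiceless consonant (*lat*, *kadidnop*); -ofo when the stem ends in a voiced consonant (*ekowar*, *fagmirag*); -uju when the stem ends in a vowel (*kilzezra*, *tuwu*).
*au* — final sound /u/ (a vowel) → -uju → *auuju*.
*fosep*: final sound = /p/, a voiceless consonant → -a → *fosepa*.
Since the final sound of *bolimkeg* is /g/ (a voiced consonant), it takes -ofo, giving *bolimkegofo*.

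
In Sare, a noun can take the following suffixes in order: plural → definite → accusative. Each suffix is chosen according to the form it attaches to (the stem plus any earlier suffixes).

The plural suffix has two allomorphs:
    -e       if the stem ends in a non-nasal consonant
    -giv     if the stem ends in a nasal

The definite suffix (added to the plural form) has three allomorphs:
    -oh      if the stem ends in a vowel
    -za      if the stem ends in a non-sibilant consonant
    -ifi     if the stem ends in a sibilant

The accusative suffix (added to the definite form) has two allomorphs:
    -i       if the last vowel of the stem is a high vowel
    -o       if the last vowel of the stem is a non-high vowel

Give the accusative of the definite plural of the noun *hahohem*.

hahohemgivzao

*hahohem*: final consonant = /m/, a nasal → -giv → *hahohemgiv*.
The plural form *hahohemgiv* — final sound /v/ (a non-sibilant consonant) → -za → *hahohemgivza*.
The definite form *hahohemgivza*: last vowel = /a/, a non-high vowel → -o → *hahohemgivzao*.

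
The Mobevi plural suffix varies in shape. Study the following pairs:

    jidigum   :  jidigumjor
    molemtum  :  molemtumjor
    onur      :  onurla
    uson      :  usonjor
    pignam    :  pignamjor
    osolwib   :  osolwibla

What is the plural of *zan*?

zanjor

The alternation tracks the final consonant of the stem — -jor when the stem ends in a nasal (*jidigum*, *molemtum*, *uson*, *pignam*); -la when the stem ends in a non-nasal consonant (*onur*, *osolwib*).
The final consonant of *zan* is /n/, which is a nasal, so the suffix is -jor, giving *zanjor*.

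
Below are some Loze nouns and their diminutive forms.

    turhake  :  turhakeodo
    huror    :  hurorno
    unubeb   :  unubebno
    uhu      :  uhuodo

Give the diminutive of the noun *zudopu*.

The suffix is conditioned by the final sound: -no when the stem ends in a consonant (*huror*, *unubeb*); -odo when the stem ends in a vowel (*turhake*, *uhu*).
*zudopu* — final sound /u/ (a vowel) → -odo → *zudopuodo*.

zudopuodo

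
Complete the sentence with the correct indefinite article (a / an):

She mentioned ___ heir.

an

The indefinite article is chosen by the initial *sound* of the following word, not its spelling.
*heir* begins with the sound /ɛ/ (silent h) — a vowel sound.
So the article is *an*: She mentioned an heir.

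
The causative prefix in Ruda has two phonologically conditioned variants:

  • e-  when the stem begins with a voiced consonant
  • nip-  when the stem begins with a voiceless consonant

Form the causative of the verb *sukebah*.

*sukebah* — first consonant /s/ (voiceless) → nip- → *nipsukebah*.

nipsukebah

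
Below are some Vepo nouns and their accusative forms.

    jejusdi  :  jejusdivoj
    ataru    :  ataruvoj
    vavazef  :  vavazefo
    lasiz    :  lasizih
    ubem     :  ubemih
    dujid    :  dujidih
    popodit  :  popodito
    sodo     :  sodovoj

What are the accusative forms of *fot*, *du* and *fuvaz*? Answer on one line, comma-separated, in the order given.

foto, duvoj, fuvazih

Looking at the final sound of each stem: -o when the stem ends in a voiceless consonant (*vavazef*, *popodit*); -ih when the stem ends in a voiced consonant (*lasiz*, *ubem*, *dujid*); -voj when the stem ends in a vowel (*jejusdi*, *ataru*, *sodo*).
*fot* — final sound /t/ (a voiceless consonant) → -o → *foto*.
Since the final sound of *du* is /u/ (a vowel), it takes -voj, giving *duvoj*.
*fuvaz*: final sound = /z/, a voiced consonant → -ih → *fuvazih*.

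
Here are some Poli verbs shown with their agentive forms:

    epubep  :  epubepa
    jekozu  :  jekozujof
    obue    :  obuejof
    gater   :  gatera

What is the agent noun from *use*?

usejof

The suffix is conditioned by the final sound: -a when the stem ends in a consonant (*epubep*, *gater*); -jof when the stem ends in a vowel (*jekozu*, *obue*).
Since the final sound of *use* is /e/ (a vowel), it takes -jof, giving *usejof*.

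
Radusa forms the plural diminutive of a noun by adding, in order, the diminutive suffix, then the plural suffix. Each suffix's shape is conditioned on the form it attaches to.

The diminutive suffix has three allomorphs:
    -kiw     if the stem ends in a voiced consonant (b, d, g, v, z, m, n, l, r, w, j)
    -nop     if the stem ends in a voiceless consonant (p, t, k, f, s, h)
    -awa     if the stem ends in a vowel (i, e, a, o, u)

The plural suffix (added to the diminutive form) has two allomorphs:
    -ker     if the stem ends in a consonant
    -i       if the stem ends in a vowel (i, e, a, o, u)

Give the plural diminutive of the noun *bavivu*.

bavivuawai

*bavivu*: final sound = /u/, a vowel → -awa → *bavivuawa*.
Since the final sound of the diminutive form *bavivuawa* is /a/ (a vowel), it takes -i, giving *bavivuawai*.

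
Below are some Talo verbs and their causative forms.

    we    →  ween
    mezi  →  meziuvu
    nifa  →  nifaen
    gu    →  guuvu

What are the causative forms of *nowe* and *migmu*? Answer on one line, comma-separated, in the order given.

noween, migmuuvu

The alternation tracks the last vowel of the stem — -uvu when the last vowel of the stem is a high vowel (*mezi*, *gu*); -en when the last vowel of the stem is a non-high vowel (*we*, *nifa*).
*nowe*: last vowel = /e/, a non-high vowel → -en → *noween*.
*migmu* — last vowel /u/ (a high vowel) → -uvu → *migmuuvu*.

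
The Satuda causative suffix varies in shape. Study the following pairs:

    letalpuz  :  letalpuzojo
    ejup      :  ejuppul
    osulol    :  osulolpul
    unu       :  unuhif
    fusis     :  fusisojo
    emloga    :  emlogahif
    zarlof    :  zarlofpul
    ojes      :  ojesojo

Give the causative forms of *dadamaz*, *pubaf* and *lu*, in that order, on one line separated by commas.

The suffix is conditioned by the final sound: -ojo when the stem ends in a sibilant (*letalpuz*, *fusis*, *ojes*); -pul when the stem ends in a non-sibilant consonant (*ejup*, *osulol*, *zarlof*); -hif when the stem ends in a vowel (*unu*, *emloga*).
*dadamaz* — final sound /z/ (a sibilant) → -ojo → *dadamazojo*.
The final sound of *pubaf* is /f/, which is a non-sibilant consonant, so the suffix is -pul, giving *pubafpul*.
*lu* — final sound /u/ (a vowel) → -hif → *luhif*.

dadamazojo, pubafpul, luhif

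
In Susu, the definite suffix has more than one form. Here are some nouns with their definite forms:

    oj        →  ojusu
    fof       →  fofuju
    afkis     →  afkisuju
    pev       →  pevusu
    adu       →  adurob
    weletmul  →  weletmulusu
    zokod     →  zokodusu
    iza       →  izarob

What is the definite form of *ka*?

The alternation tracks the final sound of the stem — -uju when the stem ends in a voiceless consonant (*fof*, *afkis*); -usu when the stem ends in a voiced consonant (*oj*, *pev*, *weletmul*, *zokod*); -rob when the stem ends in a vowel (*adu*, *iza*).
*ka* — final sound /a/ (a vowel) → -rob → *karob*.

karob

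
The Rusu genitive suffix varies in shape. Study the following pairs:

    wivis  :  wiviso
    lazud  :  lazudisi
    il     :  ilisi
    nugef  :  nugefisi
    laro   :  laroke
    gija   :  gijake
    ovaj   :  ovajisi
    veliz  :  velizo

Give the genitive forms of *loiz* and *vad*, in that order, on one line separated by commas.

Looking at the final sound of each stem: -o when the stem ends in a sibilant (*wivis*, *veliz*); -isi when the stem ends in a non-sibilant consonant (*lazud*, *il*, *nugef*, *ovaj*); -ke when the stem ends in a vowel (*laro*, *gija*).
Since the final sound of *loiz* is /z/ (a sibilant), it takes -o, giving *loizo*.
*vad*: final sound = /d/, a non-sibilant consonant → -isi → *vadisi*.

loizo, vadisi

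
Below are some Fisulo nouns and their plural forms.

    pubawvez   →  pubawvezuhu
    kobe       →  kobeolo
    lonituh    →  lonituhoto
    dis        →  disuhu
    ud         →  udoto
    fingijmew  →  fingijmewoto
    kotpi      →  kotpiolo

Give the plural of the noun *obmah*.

obmahoto

The pattern is sibilance of the final sound: -uhu when the stem ends in a sibilant (*pubawvez*, *dis*); -oto when the stem ends in a non-sibilant consonant (*lonituh*, *ud*, *fingijmew*); -olo when the stem ends in a vowel (*kobe*, *kotpi*).
*obmah*: final sound = /h/, a non-sibilant consonant → -oto → *obmahoto*.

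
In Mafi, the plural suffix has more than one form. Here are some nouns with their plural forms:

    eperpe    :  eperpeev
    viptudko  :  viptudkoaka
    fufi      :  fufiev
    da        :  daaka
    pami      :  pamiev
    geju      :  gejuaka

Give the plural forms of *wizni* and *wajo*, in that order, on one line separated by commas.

wizniev, wajoaka

The alternation tracks the last vowel of the stem — -ev when the last vowel of the stem is a front vowel (*eperpe*, *fufi*, *pami*); -aka when the last vowel of the stem is a back vowel (*viptudko*, *da*, *geju*).
*wizni* — last vowel /i/ (a front vowel) → -ev → *wizniev*.
*wajo* — last vowel /o/ (a back vowel) → -aka → *wajoaka*.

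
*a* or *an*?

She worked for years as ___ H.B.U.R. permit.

an

The indefinite article is chosen by the initial *sound* of the following word, not its spelling.
The initialism *H.B.U.R.* is read letter by letter; the first letter, H, is pronounced /eɪtʃ/, which begins with a vowel sound.
So the article is *an*: She worked for years as an H.B.U.R. permit.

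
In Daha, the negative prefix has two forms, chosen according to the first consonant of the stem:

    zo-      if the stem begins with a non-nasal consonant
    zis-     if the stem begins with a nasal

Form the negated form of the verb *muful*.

zismuful

The first consonant of *muful* is /m/, which is a nasal, so the prefix is zis-, giving *zismuful*.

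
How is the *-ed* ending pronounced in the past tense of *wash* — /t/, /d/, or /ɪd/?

The stem *wash* ends in a voiceless consonant other than /t/.
The -ed suffix is realized as /ɪd/ after /t, d/; as /t/ after other voiceless consonants; and as /d/ after other voiced sounds.
So -ed on *wash* is pronounced /t/.

/t/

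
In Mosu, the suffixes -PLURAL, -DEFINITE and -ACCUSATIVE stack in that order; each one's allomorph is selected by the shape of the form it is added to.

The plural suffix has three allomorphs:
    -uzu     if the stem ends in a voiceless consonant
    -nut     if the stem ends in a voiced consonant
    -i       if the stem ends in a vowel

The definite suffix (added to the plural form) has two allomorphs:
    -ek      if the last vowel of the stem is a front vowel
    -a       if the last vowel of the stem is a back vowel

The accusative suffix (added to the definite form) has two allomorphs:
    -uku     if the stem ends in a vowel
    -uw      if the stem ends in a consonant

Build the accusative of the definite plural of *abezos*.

The final sound of *abezos* is /s/, which is a voiceless consonant, so the plural suffix is -uzu, giving *abezosuzu*.
Since the last vowel of the plural form *abezosuzu* is /u/ (a back vowel), it takes -a, giving *abezosuzua*.
The definite form *abezosuzua*: final sound = /a/, a vowel → -uku → *abezosuzuauku*.

abezosuzuauku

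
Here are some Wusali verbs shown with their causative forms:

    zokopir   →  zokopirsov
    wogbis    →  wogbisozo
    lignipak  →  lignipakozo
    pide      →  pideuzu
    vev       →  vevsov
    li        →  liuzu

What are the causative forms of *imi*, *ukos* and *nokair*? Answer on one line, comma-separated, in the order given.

imiuzu, ukosozo, nokairsov

The suffix is conditioned by the final sound: -ozo when the stem ends in a voiceless consonant (*wogbis*, *lignipak*); -sov when the stem ends in a voiced consonant (*zokopir*, *vev*); -uzu when the stem ends in a vowel (*pide*, *li*).
Since the final sound of *imi* is /i/ (a vowel), it takes -uzu, giving *imiuzu*.
*ukos* — final sound /s/ (a voiceless consonant) → -ozo → *ukosozo*.
Since the final sound of *nokair* is /r/ (a voiced consonant), it takes -sov, giving *nokairsov*.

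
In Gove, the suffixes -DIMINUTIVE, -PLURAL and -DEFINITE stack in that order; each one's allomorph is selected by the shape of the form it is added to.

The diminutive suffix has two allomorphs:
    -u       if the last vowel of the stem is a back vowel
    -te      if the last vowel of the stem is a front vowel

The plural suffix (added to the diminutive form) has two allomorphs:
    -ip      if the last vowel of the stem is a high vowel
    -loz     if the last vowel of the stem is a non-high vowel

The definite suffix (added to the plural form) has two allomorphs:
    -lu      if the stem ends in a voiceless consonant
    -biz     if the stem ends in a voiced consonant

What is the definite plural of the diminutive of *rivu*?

The last vowel of *rivu* is /u/, which is a back vowel, so the diminutive suffix is -u, giving *rivuu*.
Since the last vowel of the diminutive form *rivuu* is /u/ (a high vowel), it takes -ip, giving *rivuuip*.
Since the final consonant of the plural form *rivuuip* is /p/ (voiceless), it takes -lu, giving *rivuuiplu*.

rivuuiplu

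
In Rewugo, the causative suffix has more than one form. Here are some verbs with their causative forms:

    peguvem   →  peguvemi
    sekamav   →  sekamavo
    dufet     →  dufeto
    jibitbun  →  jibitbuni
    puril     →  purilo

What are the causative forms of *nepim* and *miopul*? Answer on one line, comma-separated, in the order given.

The pattern is nasality of the final consonant: -i when the stem ends in a nasal (*peguvem*, *jibitbun*); -o when the stem ends in a non-nasal consonant (*sekamav*, *dufet*, *puril*).
The final consonant of *nepim* is /m/, which is a nasal, so the suffix is -i, giving *nepimi*.
*miopul*: final consonant = /l/, non-nasal → -o → *miopulo*.

nepimi, miopulo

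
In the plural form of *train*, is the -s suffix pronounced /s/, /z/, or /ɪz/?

The stem *train* ends in a voiced non-sibilant sound.
The plural suffix surfaces as /ɪz/ after sibilants, /s/ after other voiceless consonants, and /z/ after other voiced sounds.
So the plural -s on *train* is pronounced /z/.

/z/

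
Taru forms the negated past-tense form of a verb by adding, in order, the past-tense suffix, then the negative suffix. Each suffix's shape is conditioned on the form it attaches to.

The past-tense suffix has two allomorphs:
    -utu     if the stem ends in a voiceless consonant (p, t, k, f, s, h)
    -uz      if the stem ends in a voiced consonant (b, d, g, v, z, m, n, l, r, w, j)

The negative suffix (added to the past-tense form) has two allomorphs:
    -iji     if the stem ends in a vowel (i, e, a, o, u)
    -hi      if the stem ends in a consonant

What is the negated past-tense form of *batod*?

batoduzhi

Since the final consonant of *batod* is /d/ (voiced), it takes -uz, giving *batoduz*.
Since the final sound of the past-tense form *batoduz* is /z/ (a consonant), it takes -hi, giving *batoduzhi*.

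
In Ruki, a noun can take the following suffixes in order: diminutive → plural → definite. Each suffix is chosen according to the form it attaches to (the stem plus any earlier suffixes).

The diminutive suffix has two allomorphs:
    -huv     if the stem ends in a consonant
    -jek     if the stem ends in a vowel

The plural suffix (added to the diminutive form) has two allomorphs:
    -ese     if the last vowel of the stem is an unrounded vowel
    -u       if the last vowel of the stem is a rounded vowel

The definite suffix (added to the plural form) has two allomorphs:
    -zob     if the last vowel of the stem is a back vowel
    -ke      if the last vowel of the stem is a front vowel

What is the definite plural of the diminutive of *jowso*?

jowsojekeseke

The final sound of *jowso* is /o/, which is a vowel, so the diminutive suffix is -jek, giving *jowsojek*.
The last vowel of the diminutive form *jowsojek* is /e/, which is an unrounded vowel, so the plural suffix is -ese, giving *jowsojekese*.
The plural form *jowsojekese*: last vowel = /e/, a front vowel → -ke → *jowsojekeseke*.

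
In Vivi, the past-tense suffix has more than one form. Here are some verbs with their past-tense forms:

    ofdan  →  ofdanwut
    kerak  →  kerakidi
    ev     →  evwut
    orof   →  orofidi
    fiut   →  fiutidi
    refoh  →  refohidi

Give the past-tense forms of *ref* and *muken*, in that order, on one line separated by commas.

Looking at the final consonant of each stem: -idi when the stem ends in a voiceless consonant (*kerak*, *orof*, *fiut*, *refoh*); -wut when the stem ends in a voiced consonant (*ofdan*, *ev*).
Since the final consonant of *ref* is /f/ (voiceless), it takes -idi, giving *refidi*.
The final consonant of *muken* is /n/, which is voiced, so the suffix is -wut, giving *mukenwut*.

refidi, mukenwut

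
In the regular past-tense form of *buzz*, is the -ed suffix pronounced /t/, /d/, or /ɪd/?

/d/

The stem *buzz* ends in a voiced sound other than /d/.
The -ed suffix is realized as /ɪd/ after /t, d/; as /t/ after other voiceless consonants; and as /d/ after other voiced sounds.
So -ed on *buzz* is pronounced /d/.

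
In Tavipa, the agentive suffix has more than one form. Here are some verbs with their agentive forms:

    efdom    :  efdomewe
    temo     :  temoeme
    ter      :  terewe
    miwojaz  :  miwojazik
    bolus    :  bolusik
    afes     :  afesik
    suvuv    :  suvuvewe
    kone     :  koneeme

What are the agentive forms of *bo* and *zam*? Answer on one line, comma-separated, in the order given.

boeme, zamewe

The suffix is conditioned by the final sound: -ik when the stem ends in a sibilant (*miwojaz*, *bolus*, *afes*); -ewe when the stem ends in a non-sibilant consonant (*efdom*, *ter*, *suvuv*); -eme when the stem ends in a vowel (*temo*, *kone*).
The final sound of *bo* is /o/, which is a vowel, so the suffix is -eme, giving *boeme*.
The final sound of *zam* is /m/, which is a non-sibilant consonant, so the suffix is -ewe, giving *zamewe*.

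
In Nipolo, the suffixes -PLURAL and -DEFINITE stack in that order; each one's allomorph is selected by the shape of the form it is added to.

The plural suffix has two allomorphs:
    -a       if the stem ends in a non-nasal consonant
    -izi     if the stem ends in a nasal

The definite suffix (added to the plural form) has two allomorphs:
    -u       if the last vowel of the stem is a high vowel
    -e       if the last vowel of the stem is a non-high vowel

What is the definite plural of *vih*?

vihae

Since the final consonant of *vih* is /h/ (non-nasal), it takes -a, giving *viha*.
Since the last vowel of the plural form *viha* is /a/ (a non-high vowel), it takes -e, giving *vihae*.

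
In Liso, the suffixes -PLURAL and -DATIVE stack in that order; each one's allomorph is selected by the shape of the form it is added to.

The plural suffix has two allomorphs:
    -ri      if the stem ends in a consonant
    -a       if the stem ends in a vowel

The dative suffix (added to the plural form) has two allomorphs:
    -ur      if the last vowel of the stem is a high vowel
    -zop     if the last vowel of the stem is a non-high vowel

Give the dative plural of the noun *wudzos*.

Since the final sound of *wudzos* is /s/ (a consonant), it takes -ri, giving *wudzosri*.
Since the last vowel of the plural form *wudzosri* is /i/ (a high vowel), it takes -ur, giving *wudzosriur*.

wudzosriur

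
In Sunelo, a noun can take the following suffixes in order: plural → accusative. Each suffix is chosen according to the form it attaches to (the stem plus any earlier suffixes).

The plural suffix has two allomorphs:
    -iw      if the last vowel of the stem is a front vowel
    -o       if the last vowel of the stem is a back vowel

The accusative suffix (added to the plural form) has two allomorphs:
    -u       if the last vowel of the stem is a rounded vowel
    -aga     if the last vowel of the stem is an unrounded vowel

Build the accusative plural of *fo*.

foou

*fo*: last vowel = /o/, a back vowel → -o → *foo*.
Since the last vowel of the plural form *foo* is /o/ (a rounded vowel), it takes -u, giving *foou*.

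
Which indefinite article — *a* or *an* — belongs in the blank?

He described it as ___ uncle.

an

The indefinite article is chosen by the initial *sound* of the following word, not its spelling.
*uncle* begins with the sound /ʌ/ (u pronounced /ʌ/) — a vowel sound.
So the article is *an*: He described it as an uncle.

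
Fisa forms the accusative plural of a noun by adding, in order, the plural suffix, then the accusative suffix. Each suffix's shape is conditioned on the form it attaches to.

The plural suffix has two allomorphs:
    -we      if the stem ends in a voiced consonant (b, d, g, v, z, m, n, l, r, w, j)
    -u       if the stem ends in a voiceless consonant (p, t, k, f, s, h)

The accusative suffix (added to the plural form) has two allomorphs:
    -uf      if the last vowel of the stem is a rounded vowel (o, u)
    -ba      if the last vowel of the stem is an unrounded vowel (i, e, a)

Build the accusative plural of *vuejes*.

The final consonant of *vuejes* is /s/, which is voiceless, so the plural suffix is -u, giving *vuejesu*.
Since the last vowel of the plural form *vuejesu* is /u/ (a rounded vowel), it takes -uf, giving *vuejesuuf*.

vuejesuuf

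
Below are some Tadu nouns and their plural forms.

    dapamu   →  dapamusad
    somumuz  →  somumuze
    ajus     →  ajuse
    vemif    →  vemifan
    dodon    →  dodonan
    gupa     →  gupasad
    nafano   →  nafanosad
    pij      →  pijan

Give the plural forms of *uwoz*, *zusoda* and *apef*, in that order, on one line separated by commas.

The pattern is sibilance of the final sound: -e when the stem ends in a sibilant (*somumuz*, *ajus*); -an when the stem ends in a non-sibilant consonant (*vemif*, *dodon*, *pij*); -sad when the stem ends in a vowel (*dapamu*, *gupa*, *nafano*).
*uwoz* — final sound /z/ (a sibilant) → -e → *uwoze*.
The final sound of *zusoda* is /a/, which is a vowel, so the suffix is -sad, giving *zusodasad*.
The final sound of *apef* is /f/, which is a non-sibilant consonant, so the suffix is -an, giving *apefan*.

uwoze, zusodasad, apefan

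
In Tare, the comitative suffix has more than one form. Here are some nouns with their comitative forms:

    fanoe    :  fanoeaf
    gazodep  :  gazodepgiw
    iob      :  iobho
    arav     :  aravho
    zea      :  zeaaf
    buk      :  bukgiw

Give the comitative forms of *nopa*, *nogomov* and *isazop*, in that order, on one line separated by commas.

nopaaf, nogomovho, isazopgiw

Looking at the final sound of each stem: -giw when the stem ends in a voiceless consonant (*gazodep*, *buk*); -ho when the stem ends in a voiced consonant (*iob*, *arav*); -af when the stem ends in a vowel (*fanoe*, *zea*).
*nopa*: final sound = /a/, a vowel → -af → *nopaaf*.
*nogomov* — final sound /v/ (a voiced consonant) → -ho → *nogomovho*.
*isazop* — final sound /p/ (a voiceless consonant) → -giw → *isazopgiw*.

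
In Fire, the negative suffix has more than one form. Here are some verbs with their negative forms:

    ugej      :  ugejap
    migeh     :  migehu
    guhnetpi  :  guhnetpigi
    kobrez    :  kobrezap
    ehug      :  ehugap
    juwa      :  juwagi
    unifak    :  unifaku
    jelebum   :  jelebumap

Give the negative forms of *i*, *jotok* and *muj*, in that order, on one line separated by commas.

igi, jotoku, mujap

The alternation tracks the final sound of the stem — -u when the stem ends in a voiceless consonant (*migeh*, *unifak*); -ap when the stem ends in a voiced consonant (*ugej*, *kobrez*, *ehug*, *jelebum*); -gi when the stem ends in a vowel (*guhnetpi*, *juwa*).
*i* — final sound /i/ (a vowel) → -gi → *igi*.
*jotok* — final sound /k/ (a voiceless consonant) → -u → *jotoku*.
*muj*: final sound = /j/, a voiced consonant → -ap → *mujap*.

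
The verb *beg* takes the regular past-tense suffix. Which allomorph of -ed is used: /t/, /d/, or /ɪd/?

/d/

The stem *beg* ends in a voiced sound other than /d/.
The -ed suffix is realized as /ɪd/ after /t, d/; as /t/ after other voiceless consonants; and as /d/ after other voiced sounds.
So -ed on *beg* is pronounced /d/.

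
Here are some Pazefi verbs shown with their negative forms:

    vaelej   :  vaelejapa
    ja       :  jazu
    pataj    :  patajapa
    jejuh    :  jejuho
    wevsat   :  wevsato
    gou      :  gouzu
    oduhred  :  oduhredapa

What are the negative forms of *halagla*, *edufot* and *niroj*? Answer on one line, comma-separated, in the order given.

halaglazu, edufoto, nirojapa

The pattern is voicing of the final sound: -o when the stem ends in a voiceless consonant (*jejuh*, *wevsat*); -apa when the stem ends in a voiced consonant (*vaelej*, *pataj*, *oduhred*); -zu when the stem ends in a vowel (*ja*, *gou*).
Since the final sound of *halagla* is /a/ (a vowel), it takes -zu, giving *halaglazu*.
The final sound of *edufot* is /t/, which is a voiceless consonant, so the suffix is -o, giving *edufoto*.
Since the final sound of *niroj* is /j/ (a voiced consonant), it takes -apa, giving *nirojapa*.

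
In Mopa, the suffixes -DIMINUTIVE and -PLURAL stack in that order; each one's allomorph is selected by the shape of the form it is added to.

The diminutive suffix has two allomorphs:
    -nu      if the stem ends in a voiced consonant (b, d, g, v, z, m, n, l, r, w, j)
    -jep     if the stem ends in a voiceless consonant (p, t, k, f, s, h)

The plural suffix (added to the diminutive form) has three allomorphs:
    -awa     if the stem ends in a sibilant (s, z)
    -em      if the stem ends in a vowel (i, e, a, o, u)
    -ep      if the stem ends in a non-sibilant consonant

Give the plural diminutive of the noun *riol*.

Since the final consonant of *riol* is /l/ (voiced), it takes -nu, giving *riolnu*.
The diminutive form *riolnu* — final sound /u/ (a vowel) → -em → *riolnuem*.

riolnuem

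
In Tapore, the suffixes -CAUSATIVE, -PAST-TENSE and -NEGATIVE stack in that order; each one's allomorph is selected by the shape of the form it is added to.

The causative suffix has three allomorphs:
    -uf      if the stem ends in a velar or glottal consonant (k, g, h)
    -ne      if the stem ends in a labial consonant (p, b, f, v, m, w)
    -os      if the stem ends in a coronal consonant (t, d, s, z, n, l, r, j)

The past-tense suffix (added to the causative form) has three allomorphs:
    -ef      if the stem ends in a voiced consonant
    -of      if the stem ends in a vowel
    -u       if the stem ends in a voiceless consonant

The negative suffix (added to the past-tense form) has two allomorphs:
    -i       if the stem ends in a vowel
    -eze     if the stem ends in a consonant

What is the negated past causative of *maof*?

*maof* — final consonant /f/ (labial) → -ne → *maofne*.
The causative form *maofne*: final sound = /e/, a vowel → -of → *maofneof*.
The past-tense form *maofneof* — final sound /f/ (a consonant) → -eze → *maofneofeze*.

maofneofeze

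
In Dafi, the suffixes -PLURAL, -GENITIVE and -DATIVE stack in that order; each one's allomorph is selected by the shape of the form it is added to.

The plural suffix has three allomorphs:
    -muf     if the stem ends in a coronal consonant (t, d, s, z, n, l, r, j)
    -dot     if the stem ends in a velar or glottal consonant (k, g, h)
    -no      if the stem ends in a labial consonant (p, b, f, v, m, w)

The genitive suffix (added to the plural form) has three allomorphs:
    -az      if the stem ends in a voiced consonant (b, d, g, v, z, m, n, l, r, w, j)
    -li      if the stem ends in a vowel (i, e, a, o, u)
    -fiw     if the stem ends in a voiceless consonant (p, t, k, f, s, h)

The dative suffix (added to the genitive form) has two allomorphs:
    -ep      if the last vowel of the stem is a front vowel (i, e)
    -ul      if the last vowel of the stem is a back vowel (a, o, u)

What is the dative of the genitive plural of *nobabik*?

nobabikdotfiwep

*nobabik*: final consonant = /k/, velar/glottal → -dot → *nobabikdot*.
The final sound of the plural form *nobabikdot* is /t/, which is a voiceless consonant, so the genitive suffix is -fiw, giving *nobabikdotfiw*.
The genitive form *nobabikdotfiw*: last vowel = /i/, a front vowel → -ep → *nobabikdotfiwep*.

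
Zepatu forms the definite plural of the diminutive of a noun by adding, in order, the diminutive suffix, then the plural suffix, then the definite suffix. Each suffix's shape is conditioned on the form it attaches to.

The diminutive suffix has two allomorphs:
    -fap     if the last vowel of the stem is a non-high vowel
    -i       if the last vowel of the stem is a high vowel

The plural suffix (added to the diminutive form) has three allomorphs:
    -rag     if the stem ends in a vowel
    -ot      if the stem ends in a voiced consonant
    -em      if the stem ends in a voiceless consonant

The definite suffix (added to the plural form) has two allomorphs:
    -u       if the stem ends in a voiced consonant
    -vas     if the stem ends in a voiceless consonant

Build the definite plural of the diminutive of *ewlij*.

The last vowel of *ewlij* is /i/, which is a high vowel, so the diminutive suffix is -i, giving *ewliji*.
The final sound of the diminutive form *ewliji* is /i/, which is a vowel, so the plural suffix is -rag, giving *ewlijirag*.
Since the final consonant of the plural form *ewlijirag* is /g/ (voiced), it takes -u, giving *ewlijiragu*.

ewlijiragu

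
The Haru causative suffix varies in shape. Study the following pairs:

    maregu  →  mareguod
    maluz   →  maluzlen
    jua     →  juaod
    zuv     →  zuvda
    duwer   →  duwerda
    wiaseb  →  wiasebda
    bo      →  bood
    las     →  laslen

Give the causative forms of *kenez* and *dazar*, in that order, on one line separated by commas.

Looking at the final sound of each stem: -len when the stem ends in a sibilant (*maluz*, *las*); -da when the stem ends in a non-sibilant consonant (*zuv*, *duwer*, *wiaseb*); -od when the stem ends in a vowel (*maregu*, *jua*, *bo*).
*kenez* — final sound /z/ (a sibilant) → -len → *kenezlen*.
The final sound of *dazar* is /r/, which is a non-sibilant consonant, so the suffix is -da, giving *dazarda*.

kenezlen, dazarda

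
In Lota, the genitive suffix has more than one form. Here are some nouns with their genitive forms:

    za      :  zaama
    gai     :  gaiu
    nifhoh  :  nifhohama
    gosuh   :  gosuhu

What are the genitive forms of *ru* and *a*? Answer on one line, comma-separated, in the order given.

ruu, aama

The alternation tracks the last vowel of the stem — -u when the last vowel of the stem is a high vowel (*gai*, *gosuh*); -ama when the last vowel of the stem is a non-high vowel (*za*, *nifhoh*).
The last vowel of *ru* is /u/, which is a high vowel, so the suffix is -u, giving *ruu*.
Since the last vowel of *a* is /a/ (a non-high vowel), it takes -ama, giving *aama*.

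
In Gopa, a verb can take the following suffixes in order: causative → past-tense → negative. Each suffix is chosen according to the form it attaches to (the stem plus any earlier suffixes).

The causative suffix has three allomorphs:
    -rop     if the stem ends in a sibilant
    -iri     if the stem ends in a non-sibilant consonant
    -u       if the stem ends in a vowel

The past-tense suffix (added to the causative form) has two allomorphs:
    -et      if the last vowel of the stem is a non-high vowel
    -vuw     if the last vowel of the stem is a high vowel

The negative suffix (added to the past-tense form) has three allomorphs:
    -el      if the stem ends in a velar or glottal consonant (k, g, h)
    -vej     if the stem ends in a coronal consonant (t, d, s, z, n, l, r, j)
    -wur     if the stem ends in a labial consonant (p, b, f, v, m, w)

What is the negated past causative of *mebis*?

mebisropetvej

Since the final sound of *mebis* is /s/ (a sibilant), it takes -rop, giving *mebisrop*.
The causative form *mebisrop*: last vowel = /o/, a non-high vowel → -et → *mebisropet*.
Since the final consonant of the past-tense form *mebisropet* is /t/ (coronal), it takes -vej, giving *mebisropetvej*.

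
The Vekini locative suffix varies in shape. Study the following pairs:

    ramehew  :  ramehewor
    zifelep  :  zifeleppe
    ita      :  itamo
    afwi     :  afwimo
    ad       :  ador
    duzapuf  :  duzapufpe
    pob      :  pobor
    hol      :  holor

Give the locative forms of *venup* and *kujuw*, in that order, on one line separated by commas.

venuppe, kujuwor

Looking at the final sound of each stem: -pe when the stem ends in a voiceless consonant (*zifelep*, *duzapuf*); -or when the stem ends in a voiced consonant (*ramehew*, *ad*, *pob*, *hol*); -mo when the stem ends in a vowel (*ita*, *afwi*).
*venup* — final sound /p/ (a voiceless consonant) → -pe → *venuppe*.
Since the final sound of *kujuw* is /w/ (a voiced consonant), it takes -or, giving *kujuwor*.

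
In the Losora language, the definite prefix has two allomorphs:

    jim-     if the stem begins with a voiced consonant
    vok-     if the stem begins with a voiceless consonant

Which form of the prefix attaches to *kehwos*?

vok-

The first consonant of *kehwos* is /k/, which is voiceless, so the prefix is vok-.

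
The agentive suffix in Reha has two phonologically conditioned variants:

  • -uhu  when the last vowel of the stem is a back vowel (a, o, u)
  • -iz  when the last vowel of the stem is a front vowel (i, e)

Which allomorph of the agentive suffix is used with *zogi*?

-iz

The last vowel of *zogi* is /i/, which is a front vowel, so the suffix is -iz.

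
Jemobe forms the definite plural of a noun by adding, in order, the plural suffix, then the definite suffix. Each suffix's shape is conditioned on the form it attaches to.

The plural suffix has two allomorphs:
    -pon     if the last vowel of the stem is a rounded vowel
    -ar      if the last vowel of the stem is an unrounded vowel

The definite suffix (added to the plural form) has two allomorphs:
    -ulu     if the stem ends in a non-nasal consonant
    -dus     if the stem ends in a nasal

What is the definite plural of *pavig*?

pavigarulu

*pavig*: last vowel = /i/, an unrounded vowel → -ar → *pavigar*.
The plural form *pavigar*: final consonant = /r/, non-nasal → -ulu → *pavigarulu*.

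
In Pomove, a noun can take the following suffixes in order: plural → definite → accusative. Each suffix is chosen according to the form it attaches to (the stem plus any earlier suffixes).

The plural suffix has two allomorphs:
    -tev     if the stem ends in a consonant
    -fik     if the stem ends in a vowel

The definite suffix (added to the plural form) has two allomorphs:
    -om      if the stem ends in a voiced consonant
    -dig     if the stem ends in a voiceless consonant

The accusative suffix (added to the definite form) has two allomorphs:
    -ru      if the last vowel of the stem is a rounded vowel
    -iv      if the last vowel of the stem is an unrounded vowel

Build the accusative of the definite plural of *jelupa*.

jelupafikdigiv

*jelupa* — final sound /a/ (a vowel) → -fik → *jelupafik*.
The final consonant of the plural form *jelupafik* is /k/, which is voiceless, so the definite suffix is -dig, giving *jelupafikdig*.
The definite form *jelupafikdig* — last vowel /i/ (an unrounded vowel) → -iv → *jelupafikdigiv*.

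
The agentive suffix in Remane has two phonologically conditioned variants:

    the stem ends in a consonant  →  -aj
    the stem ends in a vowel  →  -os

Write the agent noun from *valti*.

valtios

*valti* — final sound /i/ (a vowel) → -os → *valtios*.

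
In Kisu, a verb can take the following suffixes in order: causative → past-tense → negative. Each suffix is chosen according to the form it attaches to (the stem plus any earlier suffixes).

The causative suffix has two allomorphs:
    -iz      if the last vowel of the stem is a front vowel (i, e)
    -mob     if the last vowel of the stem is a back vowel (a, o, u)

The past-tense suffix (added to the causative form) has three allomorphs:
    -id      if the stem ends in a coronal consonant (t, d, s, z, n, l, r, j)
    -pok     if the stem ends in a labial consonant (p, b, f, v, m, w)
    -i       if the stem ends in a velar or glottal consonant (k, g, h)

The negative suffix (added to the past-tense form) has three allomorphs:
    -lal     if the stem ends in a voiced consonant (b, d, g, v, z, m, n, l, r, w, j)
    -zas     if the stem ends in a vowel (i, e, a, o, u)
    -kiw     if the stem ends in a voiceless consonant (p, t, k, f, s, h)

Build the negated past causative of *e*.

eizidlal

Since the last vowel of *e* is /e/ (a front vowel), it takes -iz, giving *eiz*.
The causative form *eiz*: final consonant = /z/, coronal → -id → *eizid*.
The past-tense form *eizid* — final sound /d/ (a voiced consonant) → -lal → *eizidlal*.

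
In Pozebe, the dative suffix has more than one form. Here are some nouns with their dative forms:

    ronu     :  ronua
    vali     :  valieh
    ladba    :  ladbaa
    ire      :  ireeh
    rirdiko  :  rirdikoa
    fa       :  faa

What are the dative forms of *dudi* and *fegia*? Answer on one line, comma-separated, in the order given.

The alternation tracks the last vowel of the stem — -eh when the last vowel of the stem is a front vowel (*vali*, *ire*); -a when the last vowel of the stem is a back vowel (*ronu*, *ladba*, *rirdiko*, *fa*).
*dudi*: last vowel = /i/, a front vowel → -eh → *dudieh*.
*fegia*: last vowel = /a/, a back vowel → -a → *fegiaa*.

dudieh, fegiaa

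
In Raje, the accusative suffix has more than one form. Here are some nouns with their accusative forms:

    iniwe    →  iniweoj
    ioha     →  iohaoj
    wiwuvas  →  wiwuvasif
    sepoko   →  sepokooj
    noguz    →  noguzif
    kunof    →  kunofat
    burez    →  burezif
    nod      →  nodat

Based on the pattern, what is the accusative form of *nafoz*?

Looking at the final sound of each stem: -if when the stem ends in a sibilant (*wiwuvas*, *noguz*, *burez*); -at when the stem ends in a non-sibilant consonant (*kunof*, *nod*); -oj when the stem ends in a vowel (*iniwe*, *ioha*, *sepoko*).
*nafoz*: final sound = /z/, a sibilant → -if → *nafozif*.

nafozif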